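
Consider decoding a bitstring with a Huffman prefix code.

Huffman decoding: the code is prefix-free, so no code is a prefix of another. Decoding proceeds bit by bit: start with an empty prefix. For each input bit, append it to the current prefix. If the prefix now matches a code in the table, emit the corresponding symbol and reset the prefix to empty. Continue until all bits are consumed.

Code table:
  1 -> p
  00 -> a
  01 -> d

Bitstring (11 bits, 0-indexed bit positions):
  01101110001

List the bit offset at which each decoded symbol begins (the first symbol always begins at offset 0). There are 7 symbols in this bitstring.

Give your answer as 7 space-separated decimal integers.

Bit 0: prefix='0' (no match yet)
Bit 1: prefix='01' -> emit 'd', reset
Bit 2: prefix='1' -> emit 'p', reset
Bit 3: prefix='0' (no match yet)
Bit 4: prefix='01' -> emit 'd', reset
Bit 5: prefix='1' -> emit 'p', reset
Bit 6: prefix='1' -> emit 'p', reset
Bit 7: prefix='0' (no match yet)
Bit 8: prefix='00' -> emit 'a', reset
Bit 9: prefix='0' (no match yet)
Bit 10: prefix='01' -> emit 'd', reset

Answer: 0 2 3 5 6 7 9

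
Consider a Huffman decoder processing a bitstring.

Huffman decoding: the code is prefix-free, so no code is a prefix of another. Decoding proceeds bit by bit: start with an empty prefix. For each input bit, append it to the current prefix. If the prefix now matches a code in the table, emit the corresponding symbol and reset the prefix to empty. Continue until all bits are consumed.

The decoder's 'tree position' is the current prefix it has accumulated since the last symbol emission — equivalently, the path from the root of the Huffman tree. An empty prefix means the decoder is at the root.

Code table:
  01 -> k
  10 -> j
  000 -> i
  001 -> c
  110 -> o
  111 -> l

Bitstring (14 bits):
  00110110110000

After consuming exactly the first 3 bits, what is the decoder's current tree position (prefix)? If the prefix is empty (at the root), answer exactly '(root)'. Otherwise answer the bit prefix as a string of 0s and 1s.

Answer: (root)

Derivation:
Bit 0: prefix='0' (no match yet)
Bit 1: prefix='00' (no match yet)
Bit 2: prefix='001' -> emit 'c', reset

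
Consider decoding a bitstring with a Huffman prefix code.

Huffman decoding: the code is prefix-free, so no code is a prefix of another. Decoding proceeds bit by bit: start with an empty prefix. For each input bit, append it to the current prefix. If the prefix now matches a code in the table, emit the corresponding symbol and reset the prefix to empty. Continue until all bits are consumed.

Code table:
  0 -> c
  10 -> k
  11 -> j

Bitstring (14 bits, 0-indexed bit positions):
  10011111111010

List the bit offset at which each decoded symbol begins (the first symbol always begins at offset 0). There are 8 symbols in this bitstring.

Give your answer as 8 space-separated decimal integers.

Answer: 0 2 3 5 7 9 11 12

Derivation:
Bit 0: prefix='1' (no match yet)
Bit 1: prefix='10' -> emit 'k', reset
Bit 2: prefix='0' -> emit 'c', reset
Bit 3: prefix='1' (no match yet)
Bit 4: prefix='11' -> emit 'j', reset
Bit 5: prefix='1' (no match yet)
Bit 6: prefix='11' -> emit 'j', reset
Bit 7: prefix='1' (no match yet)
Bit 8: prefix='11' -> emit 'j', reset
Bit 9: prefix='1' (no match yet)
Bit 10: prefix='11' -> emit 'j', reset
Bit 11: prefix='0' -> emit 'c', reset
Bit 12: prefix='1' (no match yet)
Bit 13: prefix='10' -> emit 'k', reset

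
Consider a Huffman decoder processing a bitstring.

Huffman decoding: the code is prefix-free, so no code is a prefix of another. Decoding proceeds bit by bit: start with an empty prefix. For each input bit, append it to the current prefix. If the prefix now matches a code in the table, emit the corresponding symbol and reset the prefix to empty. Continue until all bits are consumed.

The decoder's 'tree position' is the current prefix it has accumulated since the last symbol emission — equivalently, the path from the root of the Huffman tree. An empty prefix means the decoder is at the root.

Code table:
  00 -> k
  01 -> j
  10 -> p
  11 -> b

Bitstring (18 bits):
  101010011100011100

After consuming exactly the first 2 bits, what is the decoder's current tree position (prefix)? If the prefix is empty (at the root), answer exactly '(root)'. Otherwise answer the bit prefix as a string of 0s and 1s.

Answer: (root)

Derivation:
Bit 0: prefix='1' (no match yet)
Bit 1: prefix='10' -> emit 'p', reset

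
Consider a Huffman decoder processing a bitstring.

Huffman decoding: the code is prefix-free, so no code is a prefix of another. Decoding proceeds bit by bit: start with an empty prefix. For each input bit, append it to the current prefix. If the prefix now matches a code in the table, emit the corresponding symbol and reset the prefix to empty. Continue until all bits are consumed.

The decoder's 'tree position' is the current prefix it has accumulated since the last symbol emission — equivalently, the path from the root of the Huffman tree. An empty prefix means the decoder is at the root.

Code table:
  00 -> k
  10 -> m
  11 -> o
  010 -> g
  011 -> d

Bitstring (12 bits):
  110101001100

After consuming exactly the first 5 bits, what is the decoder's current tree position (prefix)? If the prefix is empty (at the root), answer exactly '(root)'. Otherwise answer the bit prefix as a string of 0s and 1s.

Answer: (root)

Derivation:
Bit 0: prefix='1' (no match yet)
Bit 1: prefix='11' -> emit 'o', reset
Bit 2: prefix='0' (no match yet)
Bit 3: prefix='01' (no match yet)
Bit 4: prefix='010' -> emit 'g', reset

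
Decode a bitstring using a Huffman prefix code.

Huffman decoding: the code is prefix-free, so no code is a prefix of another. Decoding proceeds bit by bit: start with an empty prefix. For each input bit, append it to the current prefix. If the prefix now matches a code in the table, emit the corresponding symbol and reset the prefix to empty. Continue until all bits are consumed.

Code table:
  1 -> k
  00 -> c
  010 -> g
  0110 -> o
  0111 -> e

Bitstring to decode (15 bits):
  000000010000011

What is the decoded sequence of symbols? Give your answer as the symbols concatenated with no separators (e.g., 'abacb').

Bit 0: prefix='0' (no match yet)
Bit 1: prefix='00' -> emit 'c', reset
Bit 2: prefix='0' (no match yet)
Bit 3: prefix='00' -> emit 'c', reset
Bit 4: prefix='0' (no match yet)
Bit 5: prefix='00' -> emit 'c', reset
Bit 6: prefix='0' (no match yet)
Bit 7: prefix='01' (no match yet)
Bit 8: prefix='010' -> emit 'g', reset
Bit 9: prefix='0' (no match yet)
Bit 10: prefix='00' -> emit 'c', reset
Bit 11: prefix='0' (no match yet)
Bit 12: prefix='00' -> emit 'c', reset
Bit 13: prefix='1' -> emit 'k', reset
Bit 14: prefix='1' -> emit 'k', reset

Answer: cccgcckk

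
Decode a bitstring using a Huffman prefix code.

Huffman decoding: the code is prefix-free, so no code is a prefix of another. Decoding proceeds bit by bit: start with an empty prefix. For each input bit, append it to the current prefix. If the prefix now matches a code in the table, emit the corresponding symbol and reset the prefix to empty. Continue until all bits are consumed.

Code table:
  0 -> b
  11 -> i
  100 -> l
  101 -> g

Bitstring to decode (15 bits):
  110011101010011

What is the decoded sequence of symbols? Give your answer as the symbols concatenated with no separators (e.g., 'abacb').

Answer: ibbigbli

Derivation:
Bit 0: prefix='1' (no match yet)
Bit 1: prefix='11' -> emit 'i', reset
Bit 2: prefix='0' -> emit 'b', reset
Bit 3: prefix='0' -> emit 'b', reset
Bit 4: prefix='1' (no match yet)
Bit 5: prefix='11' -> emit 'i', reset
Bit 6: prefix='1' (no match yet)
Bit 7: prefix='10' (no match yet)
Bit 8: prefix='101' -> emit 'g', reset
Bit 9: prefix='0' -> emit 'b', reset
Bit 10: prefix='1' (no match yet)
Bit 11: prefix='10' (no match yet)
Bit 12: prefix='100' -> emit 'l', reset
Bit 13: prefix='1' (no match yet)
Bit 14: prefix='11' -> emit 'i', reset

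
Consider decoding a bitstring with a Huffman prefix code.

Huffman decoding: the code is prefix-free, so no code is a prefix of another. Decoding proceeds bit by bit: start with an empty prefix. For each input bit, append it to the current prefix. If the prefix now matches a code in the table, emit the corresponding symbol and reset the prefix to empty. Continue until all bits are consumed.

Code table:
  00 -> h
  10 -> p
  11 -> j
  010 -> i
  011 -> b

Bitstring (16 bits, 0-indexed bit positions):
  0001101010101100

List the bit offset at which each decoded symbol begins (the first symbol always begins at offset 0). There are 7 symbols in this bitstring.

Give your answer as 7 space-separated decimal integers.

Answer: 0 2 5 8 10 12 14

Derivation:
Bit 0: prefix='0' (no match yet)
Bit 1: prefix='00' -> emit 'h', reset
Bit 2: prefix='0' (no match yet)
Bit 3: prefix='01' (no match yet)
Bit 4: prefix='011' -> emit 'b', reset
Bit 5: prefix='0' (no match yet)
Bit 6: prefix='01' (no match yet)
Bit 7: prefix='010' -> emit 'i', reset
Bit 8: prefix='1' (no match yet)
Bit 9: prefix='10' -> emit 'p', reset
Bit 10: prefix='1' (no match yet)
Bit 11: prefix='10' -> emit 'p', reset
Bit 12: prefix='1' (no match yet)
Bit 13: prefix='11' -> emit 'j', reset
Bit 14: prefix='0' (no match yet)
Bit 15: prefix='00' -> emit 'h', reset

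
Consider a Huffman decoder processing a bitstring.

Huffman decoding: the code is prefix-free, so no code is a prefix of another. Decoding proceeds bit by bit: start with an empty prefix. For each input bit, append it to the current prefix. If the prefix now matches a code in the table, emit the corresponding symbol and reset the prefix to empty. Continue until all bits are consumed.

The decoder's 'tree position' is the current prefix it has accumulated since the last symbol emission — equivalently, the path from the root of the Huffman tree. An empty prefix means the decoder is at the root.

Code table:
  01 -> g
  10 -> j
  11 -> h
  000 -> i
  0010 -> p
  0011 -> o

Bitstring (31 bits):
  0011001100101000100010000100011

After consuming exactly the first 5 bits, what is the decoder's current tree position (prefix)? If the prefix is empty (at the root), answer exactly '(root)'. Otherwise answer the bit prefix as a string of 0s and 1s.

Answer: 0

Derivation:
Bit 0: prefix='0' (no match yet)
Bit 1: prefix='00' (no match yet)
Bit 2: prefix='001' (no match yet)
Bit 3: prefix='0011' -> emit 'o', reset
Bit 4: prefix='0' (no match yet)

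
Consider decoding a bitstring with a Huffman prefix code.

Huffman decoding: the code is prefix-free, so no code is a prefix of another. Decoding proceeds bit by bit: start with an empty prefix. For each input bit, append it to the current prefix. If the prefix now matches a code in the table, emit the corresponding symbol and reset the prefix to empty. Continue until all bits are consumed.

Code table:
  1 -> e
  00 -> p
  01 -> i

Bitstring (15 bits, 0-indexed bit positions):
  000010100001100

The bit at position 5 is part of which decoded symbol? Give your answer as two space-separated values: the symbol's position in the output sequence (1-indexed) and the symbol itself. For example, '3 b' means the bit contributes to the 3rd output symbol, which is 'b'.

Bit 0: prefix='0' (no match yet)
Bit 1: prefix='00' -> emit 'p', reset
Bit 2: prefix='0' (no match yet)
Bit 3: prefix='00' -> emit 'p', reset
Bit 4: prefix='1' -> emit 'e', reset
Bit 5: prefix='0' (no match yet)
Bit 6: prefix='01' -> emit 'i', reset
Bit 7: prefix='0' (no match yet)
Bit 8: prefix='00' -> emit 'p', reset
Bit 9: prefix='0' (no match yet)

Answer: 4 i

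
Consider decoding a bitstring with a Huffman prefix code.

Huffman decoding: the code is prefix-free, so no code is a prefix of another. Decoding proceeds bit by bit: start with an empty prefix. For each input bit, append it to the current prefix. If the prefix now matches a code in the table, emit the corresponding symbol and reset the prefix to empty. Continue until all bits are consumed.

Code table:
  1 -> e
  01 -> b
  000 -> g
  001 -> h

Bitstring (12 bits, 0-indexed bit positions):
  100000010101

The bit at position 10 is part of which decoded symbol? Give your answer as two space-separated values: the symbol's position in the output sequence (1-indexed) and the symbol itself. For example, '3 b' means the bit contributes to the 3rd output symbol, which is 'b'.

Bit 0: prefix='1' -> emit 'e', reset
Bit 1: prefix='0' (no match yet)
Bit 2: prefix='00' (no match yet)
Bit 3: prefix='000' -> emit 'g', reset
Bit 4: prefix='0' (no match yet)
Bit 5: prefix='00' (no match yet)
Bit 6: prefix='000' -> emit 'g', reset
Bit 7: prefix='1' -> emit 'e', reset
Bit 8: prefix='0' (no match yet)
Bit 9: prefix='01' -> emit 'b', reset
Bit 10: prefix='0' (no match yet)
Bit 11: prefix='01' -> emit 'b', reset

Answer: 6 b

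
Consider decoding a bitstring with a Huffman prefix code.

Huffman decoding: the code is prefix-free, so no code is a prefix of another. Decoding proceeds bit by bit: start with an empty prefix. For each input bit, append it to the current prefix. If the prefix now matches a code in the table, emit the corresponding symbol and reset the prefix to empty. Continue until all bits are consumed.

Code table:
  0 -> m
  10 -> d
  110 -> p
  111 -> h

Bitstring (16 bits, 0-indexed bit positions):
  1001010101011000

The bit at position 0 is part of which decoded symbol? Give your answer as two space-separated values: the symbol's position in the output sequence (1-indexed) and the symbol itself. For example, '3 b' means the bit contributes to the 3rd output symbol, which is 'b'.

Bit 0: prefix='1' (no match yet)
Bit 1: prefix='10' -> emit 'd', reset
Bit 2: prefix='0' -> emit 'm', reset
Bit 3: prefix='1' (no match yet)
Bit 4: prefix='10' -> emit 'd', reset

Answer: 1 d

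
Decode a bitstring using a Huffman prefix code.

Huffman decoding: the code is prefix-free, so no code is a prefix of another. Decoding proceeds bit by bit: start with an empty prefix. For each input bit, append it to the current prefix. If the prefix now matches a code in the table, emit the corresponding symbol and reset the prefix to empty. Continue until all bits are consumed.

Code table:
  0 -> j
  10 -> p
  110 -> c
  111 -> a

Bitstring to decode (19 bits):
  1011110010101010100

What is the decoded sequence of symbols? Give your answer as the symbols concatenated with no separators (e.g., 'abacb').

Bit 0: prefix='1' (no match yet)
Bit 1: prefix='10' -> emit 'p', reset
Bit 2: prefix='1' (no match yet)
Bit 3: prefix='11' (no match yet)
Bit 4: prefix='111' -> emit 'a', reset
Bit 5: prefix='1' (no match yet)
Bit 6: prefix='10' -> emit 'p', reset
Bit 7: prefix='0' -> emit 'j', reset
Bit 8: prefix='1' (no match yet)
Bit 9: prefix='10' -> emit 'p', reset
Bit 10: prefix='1' (no match yet)
Bit 11: prefix='10' -> emit 'p', reset
Bit 12: prefix='1' (no match yet)
Bit 13: prefix='10' -> emit 'p', reset
Bit 14: prefix='1' (no match yet)
Bit 15: prefix='10' -> emit 'p', reset
Bit 16: prefix='1' (no match yet)
Bit 17: prefix='10' -> emit 'p', reset
Bit 18: prefix='0' -> emit 'j', reset

Answer: papjpppppj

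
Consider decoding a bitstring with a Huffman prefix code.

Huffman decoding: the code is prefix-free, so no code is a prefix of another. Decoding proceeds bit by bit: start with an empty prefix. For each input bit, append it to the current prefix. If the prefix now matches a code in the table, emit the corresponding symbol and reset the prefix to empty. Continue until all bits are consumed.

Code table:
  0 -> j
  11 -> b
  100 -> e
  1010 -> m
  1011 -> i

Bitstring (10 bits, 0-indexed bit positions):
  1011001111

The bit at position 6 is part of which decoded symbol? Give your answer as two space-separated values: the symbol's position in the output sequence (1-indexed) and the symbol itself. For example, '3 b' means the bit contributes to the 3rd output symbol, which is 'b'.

Bit 0: prefix='1' (no match yet)
Bit 1: prefix='10' (no match yet)
Bit 2: prefix='101' (no match yet)
Bit 3: prefix='1011' -> emit 'i', reset
Bit 4: prefix='0' -> emit 'j', reset
Bit 5: prefix='0' -> emit 'j', reset
Bit 6: prefix='1' (no match yet)
Bit 7: prefix='11' -> emit 'b', reset
Bit 8: prefix='1' (no match yet)
Bit 9: prefix='11' -> emit 'b', reset

Answer: 4 b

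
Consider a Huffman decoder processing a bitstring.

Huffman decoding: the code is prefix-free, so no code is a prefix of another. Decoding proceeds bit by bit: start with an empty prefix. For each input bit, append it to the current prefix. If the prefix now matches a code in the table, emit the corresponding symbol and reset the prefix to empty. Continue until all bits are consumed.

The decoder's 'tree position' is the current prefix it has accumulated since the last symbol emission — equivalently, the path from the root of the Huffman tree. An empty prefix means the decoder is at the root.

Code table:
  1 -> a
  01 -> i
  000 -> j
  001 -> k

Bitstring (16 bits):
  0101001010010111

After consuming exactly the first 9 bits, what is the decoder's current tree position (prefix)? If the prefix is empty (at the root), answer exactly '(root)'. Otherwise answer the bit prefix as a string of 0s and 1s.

Answer: (root)

Derivation:
Bit 0: prefix='0' (no match yet)
Bit 1: prefix='01' -> emit 'i', reset
Bit 2: prefix='0' (no match yet)
Bit 3: prefix='01' -> emit 'i', reset
Bit 4: prefix='0' (no match yet)
Bit 5: prefix='00' (no match yet)
Bit 6: prefix='001' -> emit 'k', reset
Bit 7: prefix='0' (no match yet)
Bit 8: prefix='01' -> emit 'i', reset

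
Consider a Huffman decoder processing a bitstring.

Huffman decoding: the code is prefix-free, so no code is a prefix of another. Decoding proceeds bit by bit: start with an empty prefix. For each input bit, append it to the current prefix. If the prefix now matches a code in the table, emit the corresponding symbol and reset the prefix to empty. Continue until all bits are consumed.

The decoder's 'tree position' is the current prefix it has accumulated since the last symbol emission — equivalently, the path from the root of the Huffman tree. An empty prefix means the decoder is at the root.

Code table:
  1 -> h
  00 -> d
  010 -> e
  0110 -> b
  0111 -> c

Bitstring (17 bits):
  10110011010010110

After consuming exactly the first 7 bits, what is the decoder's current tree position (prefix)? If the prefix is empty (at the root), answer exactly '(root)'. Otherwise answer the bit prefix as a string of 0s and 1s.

Answer: 01

Derivation:
Bit 0: prefix='1' -> emit 'h', reset
Bit 1: prefix='0' (no match yet)
Bit 2: prefix='01' (no match yet)
Bit 3: prefix='011' (no match yet)
Bit 4: prefix='0110' -> emit 'b', reset
Bit 5: prefix='0' (no match yet)
Bit 6: prefix='01' (no match yet)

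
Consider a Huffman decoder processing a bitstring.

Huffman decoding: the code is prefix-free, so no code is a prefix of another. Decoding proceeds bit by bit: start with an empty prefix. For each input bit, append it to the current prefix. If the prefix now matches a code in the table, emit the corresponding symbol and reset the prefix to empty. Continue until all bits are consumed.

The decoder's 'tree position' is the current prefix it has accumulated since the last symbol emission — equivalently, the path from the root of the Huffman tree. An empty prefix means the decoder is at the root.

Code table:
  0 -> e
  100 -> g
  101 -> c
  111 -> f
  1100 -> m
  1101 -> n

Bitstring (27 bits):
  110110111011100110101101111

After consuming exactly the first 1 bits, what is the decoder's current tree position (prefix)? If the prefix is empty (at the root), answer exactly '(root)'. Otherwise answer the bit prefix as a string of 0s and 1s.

Bit 0: prefix='1' (no match yet)

Answer: 1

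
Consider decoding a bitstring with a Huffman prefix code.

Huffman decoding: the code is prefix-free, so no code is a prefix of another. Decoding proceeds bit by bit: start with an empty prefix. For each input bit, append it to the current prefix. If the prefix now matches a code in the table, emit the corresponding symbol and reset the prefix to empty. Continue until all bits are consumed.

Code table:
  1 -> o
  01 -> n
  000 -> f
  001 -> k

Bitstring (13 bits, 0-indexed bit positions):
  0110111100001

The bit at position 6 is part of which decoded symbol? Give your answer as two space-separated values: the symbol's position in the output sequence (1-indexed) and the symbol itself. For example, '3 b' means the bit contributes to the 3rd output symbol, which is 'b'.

Bit 0: prefix='0' (no match yet)
Bit 1: prefix='01' -> emit 'n', reset
Bit 2: prefix='1' -> emit 'o', reset
Bit 3: prefix='0' (no match yet)
Bit 4: prefix='01' -> emit 'n', reset
Bit 5: prefix='1' -> emit 'o', reset
Bit 6: prefix='1' -> emit 'o', reset
Bit 7: prefix='1' -> emit 'o', reset
Bit 8: prefix='0' (no match yet)
Bit 9: prefix='00' (no match yet)
Bit 10: prefix='000' -> emit 'f', reset

Answer: 5 o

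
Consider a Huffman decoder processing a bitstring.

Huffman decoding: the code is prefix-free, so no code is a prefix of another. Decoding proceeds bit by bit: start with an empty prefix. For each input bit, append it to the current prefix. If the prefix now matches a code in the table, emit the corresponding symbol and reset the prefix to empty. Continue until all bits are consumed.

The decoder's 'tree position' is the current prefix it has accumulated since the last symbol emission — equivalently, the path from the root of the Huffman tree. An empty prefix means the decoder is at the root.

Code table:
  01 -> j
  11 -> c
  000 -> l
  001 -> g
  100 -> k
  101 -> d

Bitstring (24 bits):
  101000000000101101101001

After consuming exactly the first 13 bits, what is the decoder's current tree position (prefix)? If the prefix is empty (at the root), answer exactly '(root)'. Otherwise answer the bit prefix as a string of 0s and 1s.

Bit 0: prefix='1' (no match yet)
Bit 1: prefix='10' (no match yet)
Bit 2: prefix='101' -> emit 'd', reset
Bit 3: prefix='0' (no match yet)
Bit 4: prefix='00' (no match yet)
Bit 5: prefix='000' -> emit 'l', reset
Bit 6: prefix='0' (no match yet)
Bit 7: prefix='00' (no match yet)
Bit 8: prefix='000' -> emit 'l', reset
Bit 9: prefix='0' (no match yet)
Bit 10: prefix='00' (no match yet)
Bit 11: prefix='000' -> emit 'l', reset
Bit 12: prefix='1' (no match yet)

Answer: 1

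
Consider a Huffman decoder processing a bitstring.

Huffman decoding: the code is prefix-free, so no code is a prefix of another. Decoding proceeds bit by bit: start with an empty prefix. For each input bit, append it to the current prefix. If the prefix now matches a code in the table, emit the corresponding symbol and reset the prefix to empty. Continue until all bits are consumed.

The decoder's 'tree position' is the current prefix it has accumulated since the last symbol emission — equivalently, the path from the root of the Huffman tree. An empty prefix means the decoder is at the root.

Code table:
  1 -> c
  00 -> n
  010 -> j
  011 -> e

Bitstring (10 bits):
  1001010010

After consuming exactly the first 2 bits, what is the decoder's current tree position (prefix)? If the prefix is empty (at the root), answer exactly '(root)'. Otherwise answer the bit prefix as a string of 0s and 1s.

Answer: 0

Derivation:
Bit 0: prefix='1' -> emit 'c', reset
Bit 1: prefix='0' (no match yet)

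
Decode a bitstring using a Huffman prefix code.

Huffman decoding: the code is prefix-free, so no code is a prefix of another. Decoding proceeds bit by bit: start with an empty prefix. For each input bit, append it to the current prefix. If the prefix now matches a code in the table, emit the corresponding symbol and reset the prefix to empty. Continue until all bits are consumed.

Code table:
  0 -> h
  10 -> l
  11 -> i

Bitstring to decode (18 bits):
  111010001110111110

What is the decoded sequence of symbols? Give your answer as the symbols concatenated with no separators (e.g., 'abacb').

Answer: illhhiliil

Derivation:
Bit 0: prefix='1' (no match yet)
Bit 1: prefix='11' -> emit 'i', reset
Bit 2: prefix='1' (no match yet)
Bit 3: prefix='10' -> emit 'l', reset
Bit 4: prefix='1' (no match yet)
Bit 5: prefix='10' -> emit 'l', reset
Bit 6: prefix='0' -> emit 'h', reset
Bit 7: prefix='0' -> emit 'h', reset
Bit 8: prefix='1' (no match yet)
Bit 9: prefix='11' -> emit 'i', reset
Bit 10: prefix='1' (no match yet)
Bit 11: prefix='10' -> emit 'l', reset
Bit 12: prefix='1' (no match yet)
Bit 13: prefix='11' -> emit 'i', reset
Bit 14: prefix='1' (no match yet)
Bit 15: prefix='11' -> emit 'i', reset
Bit 16: prefix='1' (no match yet)
Bit 17: prefix='10' -> emit 'l', reset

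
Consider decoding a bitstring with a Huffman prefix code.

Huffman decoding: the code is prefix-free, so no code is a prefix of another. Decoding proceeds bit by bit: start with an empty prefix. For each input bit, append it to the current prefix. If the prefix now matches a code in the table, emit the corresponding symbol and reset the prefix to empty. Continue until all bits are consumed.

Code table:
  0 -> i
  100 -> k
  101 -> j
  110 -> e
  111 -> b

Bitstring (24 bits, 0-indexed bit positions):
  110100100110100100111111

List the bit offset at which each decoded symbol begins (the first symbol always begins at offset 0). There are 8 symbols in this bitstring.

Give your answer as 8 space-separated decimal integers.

Bit 0: prefix='1' (no match yet)
Bit 1: prefix='11' (no match yet)
Bit 2: prefix='110' -> emit 'e', reset
Bit 3: prefix='1' (no match yet)
Bit 4: prefix='10' (no match yet)
Bit 5: prefix='100' -> emit 'k', reset
Bit 6: prefix='1' (no match yet)
Bit 7: prefix='10' (no match yet)
Bit 8: prefix='100' -> emit 'k', reset
Bit 9: prefix='1' (no match yet)
Bit 10: prefix='11' (no match yet)
Bit 11: prefix='110' -> emit 'e', reset
Bit 12: prefix='1' (no match yet)
Bit 13: prefix='10' (no match yet)
Bit 14: prefix='100' -> emit 'k', reset
Bit 15: prefix='1' (no match yet)
Bit 16: prefix='10' (no match yet)
Bit 17: prefix='100' -> emit 'k', reset
Bit 18: prefix='1' (no match yet)
Bit 19: prefix='11' (no match yet)
Bit 20: prefix='111' -> emit 'b', reset
Bit 21: prefix='1' (no match yet)
Bit 22: prefix='11' (no match yet)
Bit 23: prefix='111' -> emit 'b', reset

Answer: 0 3 6 9 12 15 18 21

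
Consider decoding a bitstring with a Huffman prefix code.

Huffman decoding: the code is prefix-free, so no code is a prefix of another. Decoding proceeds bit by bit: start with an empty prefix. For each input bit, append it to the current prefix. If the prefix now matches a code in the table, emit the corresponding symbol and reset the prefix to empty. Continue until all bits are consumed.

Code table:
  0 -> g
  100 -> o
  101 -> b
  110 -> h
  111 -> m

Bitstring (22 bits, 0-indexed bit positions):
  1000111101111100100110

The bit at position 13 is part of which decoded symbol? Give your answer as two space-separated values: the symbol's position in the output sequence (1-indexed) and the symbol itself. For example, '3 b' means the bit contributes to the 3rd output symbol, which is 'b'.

Answer: 6 o

Derivation:
Bit 0: prefix='1' (no match yet)
Bit 1: prefix='10' (no match yet)
Bit 2: prefix='100' -> emit 'o', reset
Bit 3: prefix='0' -> emit 'g', reset
Bit 4: prefix='1' (no match yet)
Bit 5: prefix='11' (no match yet)
Bit 6: prefix='111' -> emit 'm', reset
Bit 7: prefix='1' (no match yet)
Bit 8: prefix='10' (no match yet)
Bit 9: prefix='101' -> emit 'b', reset
Bit 10: prefix='1' (no match yet)
Bit 11: prefix='11' (no match yet)
Bit 12: prefix='111' -> emit 'm', reset
Bit 13: prefix='1' (no match yet)
Bit 14: prefix='10' (no match yet)
Bit 15: prefix='100' -> emit 'o', reset
Bit 16: prefix='1' (no match yet)
Bit 17: prefix='10' (no match yet)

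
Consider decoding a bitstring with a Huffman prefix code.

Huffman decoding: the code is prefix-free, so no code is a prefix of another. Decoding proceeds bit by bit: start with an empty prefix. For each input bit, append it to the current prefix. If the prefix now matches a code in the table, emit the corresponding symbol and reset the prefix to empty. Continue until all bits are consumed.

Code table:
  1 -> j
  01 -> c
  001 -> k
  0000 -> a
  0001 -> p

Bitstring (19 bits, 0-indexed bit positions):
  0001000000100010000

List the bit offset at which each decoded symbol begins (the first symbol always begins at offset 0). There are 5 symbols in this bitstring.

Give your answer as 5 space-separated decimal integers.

Bit 0: prefix='0' (no match yet)
Bit 1: prefix='00' (no match yet)
Bit 2: prefix='000' (no match yet)
Bit 3: prefix='0001' -> emit 'p', reset
Bit 4: prefix='0' (no match yet)
Bit 5: prefix='00' (no match yet)
Bit 6: prefix='000' (no match yet)
Bit 7: prefix='0000' -> emit 'a', reset
Bit 8: prefix='0' (no match yet)
Bit 9: prefix='00' (no match yet)
Bit 10: prefix='001' -> emit 'k', reset
Bit 11: prefix='0' (no match yet)
Bit 12: prefix='00' (no match yet)
Bit 13: prefix='000' (no match yet)
Bit 14: prefix='0001' -> emit 'p', reset
Bit 15: prefix='0' (no match yet)
Bit 16: prefix='00' (no match yet)
Bit 17: prefix='000' (no match yet)
Bit 18: prefix='0000' -> emit 'a', reset

Answer: 0 4 8 11 15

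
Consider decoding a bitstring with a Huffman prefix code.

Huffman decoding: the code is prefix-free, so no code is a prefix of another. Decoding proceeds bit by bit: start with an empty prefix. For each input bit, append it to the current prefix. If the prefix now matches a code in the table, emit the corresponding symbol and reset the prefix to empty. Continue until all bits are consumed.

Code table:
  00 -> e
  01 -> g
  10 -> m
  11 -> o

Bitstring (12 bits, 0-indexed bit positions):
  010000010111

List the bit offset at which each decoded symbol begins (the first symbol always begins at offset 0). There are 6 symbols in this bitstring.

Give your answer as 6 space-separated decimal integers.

Bit 0: prefix='0' (no match yet)
Bit 1: prefix='01' -> emit 'g', reset
Bit 2: prefix='0' (no match yet)
Bit 3: prefix='00' -> emit 'e', reset
Bit 4: prefix='0' (no match yet)
Bit 5: prefix='00' -> emit 'e', reset
Bit 6: prefix='0' (no match yet)
Bit 7: prefix='01' -> emit 'g', reset
Bit 8: prefix='0' (no match yet)
Bit 9: prefix='01' -> emit 'g', reset
Bit 10: prefix='1' (no match yet)
Bit 11: prefix='11' -> emit 'o', reset

Answer: 0 2 4 6 8 10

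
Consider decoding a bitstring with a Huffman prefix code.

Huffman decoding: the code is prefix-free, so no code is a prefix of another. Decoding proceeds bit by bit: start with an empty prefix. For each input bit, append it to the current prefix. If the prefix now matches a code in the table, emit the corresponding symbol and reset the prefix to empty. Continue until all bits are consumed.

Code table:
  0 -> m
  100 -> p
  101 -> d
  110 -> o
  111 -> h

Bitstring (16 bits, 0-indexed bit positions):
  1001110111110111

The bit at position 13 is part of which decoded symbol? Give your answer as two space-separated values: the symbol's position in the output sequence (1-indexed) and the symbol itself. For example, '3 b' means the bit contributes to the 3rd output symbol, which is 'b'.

Bit 0: prefix='1' (no match yet)
Bit 1: prefix='10' (no match yet)
Bit 2: prefix='100' -> emit 'p', reset
Bit 3: prefix='1' (no match yet)
Bit 4: prefix='11' (no match yet)
Bit 5: prefix='111' -> emit 'h', reset
Bit 6: prefix='0' -> emit 'm', reset
Bit 7: prefix='1' (no match yet)
Bit 8: prefix='11' (no match yet)
Bit 9: prefix='111' -> emit 'h', reset
Bit 10: prefix='1' (no match yet)
Bit 11: prefix='11' (no match yet)
Bit 12: prefix='110' -> emit 'o', reset
Bit 13: prefix='1' (no match yet)
Bit 14: prefix='11' (no match yet)
Bit 15: prefix='111' -> emit 'h', reset

Answer: 6 h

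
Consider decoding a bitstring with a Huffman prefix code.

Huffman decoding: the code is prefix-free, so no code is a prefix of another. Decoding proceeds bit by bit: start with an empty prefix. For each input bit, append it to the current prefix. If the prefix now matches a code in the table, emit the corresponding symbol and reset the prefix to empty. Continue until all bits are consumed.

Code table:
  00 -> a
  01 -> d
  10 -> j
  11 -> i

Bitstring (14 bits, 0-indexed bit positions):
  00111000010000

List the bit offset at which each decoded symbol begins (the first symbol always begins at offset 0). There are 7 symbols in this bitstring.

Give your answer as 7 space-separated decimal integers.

Answer: 0 2 4 6 8 10 12

Derivation:
Bit 0: prefix='0' (no match yet)
Bit 1: prefix='00' -> emit 'a', reset
Bit 2: prefix='1' (no match yet)
Bit 3: prefix='11' -> emit 'i', reset
Bit 4: prefix='1' (no match yet)
Bit 5: prefix='10' -> emit 'j', reset
Bit 6: prefix='0' (no match yet)
Bit 7: prefix='00' -> emit 'a', reset
Bit 8: prefix='0' (no match yet)
Bit 9: prefix='01' -> emit 'd', reset
Bit 10: prefix='0' (no match yet)
Bit 11: prefix='00' -> emit 'a', reset
Bit 12: prefix='0' (no match yet)
Bit 13: prefix='00' -> emit 'a', reset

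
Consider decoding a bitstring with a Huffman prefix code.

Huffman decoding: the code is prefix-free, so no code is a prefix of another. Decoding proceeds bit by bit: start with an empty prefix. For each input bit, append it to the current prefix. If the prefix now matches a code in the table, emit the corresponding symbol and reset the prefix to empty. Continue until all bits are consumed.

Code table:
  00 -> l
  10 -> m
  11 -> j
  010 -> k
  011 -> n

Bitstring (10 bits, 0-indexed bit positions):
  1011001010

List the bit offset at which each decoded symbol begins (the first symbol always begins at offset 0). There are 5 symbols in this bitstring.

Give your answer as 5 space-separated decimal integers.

Bit 0: prefix='1' (no match yet)
Bit 1: prefix='10' -> emit 'm', reset
Bit 2: prefix='1' (no match yet)
Bit 3: prefix='11' -> emit 'j', reset
Bit 4: prefix='0' (no match yet)
Bit 5: prefix='00' -> emit 'l', reset
Bit 6: prefix='1' (no match yet)
Bit 7: prefix='10' -> emit 'm', reset
Bit 8: prefix='1' (no match yet)
Bit 9: prefix='10' -> emit 'm', reset

Answer: 0 2 4 6 8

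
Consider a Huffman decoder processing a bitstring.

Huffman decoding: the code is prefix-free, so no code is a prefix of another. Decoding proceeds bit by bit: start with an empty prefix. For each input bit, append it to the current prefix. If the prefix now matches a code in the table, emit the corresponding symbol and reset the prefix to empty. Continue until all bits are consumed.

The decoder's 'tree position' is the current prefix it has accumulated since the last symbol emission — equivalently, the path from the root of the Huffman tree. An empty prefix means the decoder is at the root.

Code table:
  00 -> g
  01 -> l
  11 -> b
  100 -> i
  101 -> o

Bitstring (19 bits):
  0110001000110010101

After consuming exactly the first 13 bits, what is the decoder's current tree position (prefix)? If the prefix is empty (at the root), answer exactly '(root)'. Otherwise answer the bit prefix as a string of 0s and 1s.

Answer: 10

Derivation:
Bit 0: prefix='0' (no match yet)
Bit 1: prefix='01' -> emit 'l', reset
Bit 2: prefix='1' (no match yet)
Bit 3: prefix='10' (no match yet)
Bit 4: prefix='100' -> emit 'i', reset
Bit 5: prefix='0' (no match yet)
Bit 6: prefix='01' -> emit 'l', reset
Bit 7: prefix='0' (no match yet)
Bit 8: prefix='00' -> emit 'g', reset
Bit 9: prefix='0' (no match yet)
Bit 10: prefix='01' -> emit 'l', reset
Bit 11: prefix='1' (no match yet)
Bit 12: prefix='10' (no match yet)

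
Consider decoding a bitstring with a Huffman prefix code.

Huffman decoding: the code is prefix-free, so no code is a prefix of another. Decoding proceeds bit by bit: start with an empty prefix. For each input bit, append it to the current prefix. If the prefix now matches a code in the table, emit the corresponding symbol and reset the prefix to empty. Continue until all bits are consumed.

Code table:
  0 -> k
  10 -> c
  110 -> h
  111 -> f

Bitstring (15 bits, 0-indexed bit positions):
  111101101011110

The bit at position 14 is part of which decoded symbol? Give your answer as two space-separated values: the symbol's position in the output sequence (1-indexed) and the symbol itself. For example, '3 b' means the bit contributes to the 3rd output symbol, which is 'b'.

Bit 0: prefix='1' (no match yet)
Bit 1: prefix='11' (no match yet)
Bit 2: prefix='111' -> emit 'f', reset
Bit 3: prefix='1' (no match yet)
Bit 4: prefix='10' -> emit 'c', reset
Bit 5: prefix='1' (no match yet)
Bit 6: prefix='11' (no match yet)
Bit 7: prefix='110' -> emit 'h', reset
Bit 8: prefix='1' (no match yet)
Bit 9: prefix='10' -> emit 'c', reset
Bit 10: prefix='1' (no match yet)
Bit 11: prefix='11' (no match yet)
Bit 12: prefix='111' -> emit 'f', reset
Bit 13: prefix='1' (no match yet)
Bit 14: prefix='10' -> emit 'c', reset

Answer: 6 c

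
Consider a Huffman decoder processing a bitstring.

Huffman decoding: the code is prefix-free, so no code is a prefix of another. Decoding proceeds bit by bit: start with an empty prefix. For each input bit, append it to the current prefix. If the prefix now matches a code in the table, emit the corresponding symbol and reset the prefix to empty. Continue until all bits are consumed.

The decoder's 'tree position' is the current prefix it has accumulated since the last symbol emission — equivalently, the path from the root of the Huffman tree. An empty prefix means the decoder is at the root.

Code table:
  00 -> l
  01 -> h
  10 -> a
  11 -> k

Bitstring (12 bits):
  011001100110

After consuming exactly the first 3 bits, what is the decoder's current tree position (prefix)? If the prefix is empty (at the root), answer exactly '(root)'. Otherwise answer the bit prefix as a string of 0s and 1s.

Bit 0: prefix='0' (no match yet)
Bit 1: prefix='01' -> emit 'h', reset
Bit 2: prefix='1' (no match yet)

Answer: 1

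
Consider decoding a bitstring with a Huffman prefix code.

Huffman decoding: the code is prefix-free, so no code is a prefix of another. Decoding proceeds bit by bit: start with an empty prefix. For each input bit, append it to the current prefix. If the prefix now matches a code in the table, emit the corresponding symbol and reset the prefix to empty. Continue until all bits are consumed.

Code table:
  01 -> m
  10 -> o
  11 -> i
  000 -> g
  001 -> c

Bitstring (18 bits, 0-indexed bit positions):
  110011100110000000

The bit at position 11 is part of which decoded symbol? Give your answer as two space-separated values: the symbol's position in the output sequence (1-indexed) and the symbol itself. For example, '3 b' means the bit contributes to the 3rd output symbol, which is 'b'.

Answer: 5 o

Derivation:
Bit 0: prefix='1' (no match yet)
Bit 1: prefix='11' -> emit 'i', reset
Bit 2: prefix='0' (no match yet)
Bit 3: prefix='00' (no match yet)
Bit 4: prefix='001' -> emit 'c', reset
Bit 5: prefix='1' (no match yet)
Bit 6: prefix='11' -> emit 'i', reset
Bit 7: prefix='0' (no match yet)
Bit 8: prefix='00' (no match yet)
Bit 9: prefix='001' -> emit 'c', reset
Bit 10: prefix='1' (no match yet)
Bit 11: prefix='10' -> emit 'o', reset
Bit 12: prefix='0' (no match yet)
Bit 13: prefix='00' (no match yet)
Bit 14: prefix='000' -> emit 'g', reset
Bit 15: prefix='0' (no match yet)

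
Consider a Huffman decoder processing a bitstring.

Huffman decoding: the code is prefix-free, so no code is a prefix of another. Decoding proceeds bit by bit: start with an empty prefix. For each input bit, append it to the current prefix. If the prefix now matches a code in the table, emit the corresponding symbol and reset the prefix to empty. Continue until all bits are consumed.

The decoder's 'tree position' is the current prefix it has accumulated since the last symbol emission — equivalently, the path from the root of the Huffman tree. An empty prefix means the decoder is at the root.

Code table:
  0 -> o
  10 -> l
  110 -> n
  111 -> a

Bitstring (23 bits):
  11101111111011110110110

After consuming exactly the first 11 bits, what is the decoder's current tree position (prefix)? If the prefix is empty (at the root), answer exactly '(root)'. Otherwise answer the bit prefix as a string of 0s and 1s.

Bit 0: prefix='1' (no match yet)
Bit 1: prefix='11' (no match yet)
Bit 2: prefix='111' -> emit 'a', reset
Bit 3: prefix='0' -> emit 'o', reset
Bit 4: prefix='1' (no match yet)
Bit 5: prefix='11' (no match yet)
Bit 6: prefix='111' -> emit 'a', reset
Bit 7: prefix='1' (no match yet)
Bit 8: prefix='11' (no match yet)
Bit 9: prefix='111' -> emit 'a', reset
Bit 10: prefix='1' (no match yet)

Answer: 1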